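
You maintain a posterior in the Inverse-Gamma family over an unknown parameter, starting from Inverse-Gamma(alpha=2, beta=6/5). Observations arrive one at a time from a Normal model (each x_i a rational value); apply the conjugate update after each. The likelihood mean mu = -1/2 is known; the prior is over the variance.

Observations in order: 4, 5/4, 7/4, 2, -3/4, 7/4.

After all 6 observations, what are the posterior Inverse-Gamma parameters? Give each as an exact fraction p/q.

obs 1: x=4 → posterior Inverse-Gamma(5/2, 453/40)
obs 2: x=5/4 → posterior Inverse-Gamma(3, 2057/160)
obs 3: x=7/4 → posterior Inverse-Gamma(7/2, 1231/80)
obs 4: x=2 → posterior Inverse-Gamma(4, 1481/80)
obs 5: x=-3/4 → posterior Inverse-Gamma(9/2, 2967/160)
obs 6: x=7/4 → posterior Inverse-Gamma(5, 843/40)

alpha=5, beta=843/40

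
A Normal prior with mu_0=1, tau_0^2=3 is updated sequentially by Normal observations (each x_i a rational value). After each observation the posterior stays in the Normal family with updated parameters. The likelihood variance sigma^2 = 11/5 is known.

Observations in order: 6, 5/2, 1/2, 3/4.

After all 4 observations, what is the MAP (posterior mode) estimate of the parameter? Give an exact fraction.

obs 1: x=6 → posterior Normal(101/26, 33/26)
obs 2: x=5/2 → posterior Normal(277/82, 33/41)
obs 3: x=1/2 → posterior Normal(73/28, 33/56)
obs 4: x=3/4 → posterior Normal(629/284, 33/71)

629/284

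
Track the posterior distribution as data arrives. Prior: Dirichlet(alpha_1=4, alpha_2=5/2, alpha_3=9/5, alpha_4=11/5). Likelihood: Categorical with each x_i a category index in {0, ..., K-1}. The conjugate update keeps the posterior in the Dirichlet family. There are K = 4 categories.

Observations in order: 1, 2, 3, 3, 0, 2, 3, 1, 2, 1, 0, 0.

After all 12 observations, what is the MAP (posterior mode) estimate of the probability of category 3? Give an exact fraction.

42/185

obs 1: x=1 → posterior Dirichlet(4, 7/2, 9/5, 11/5)
obs 2: x=2 → posterior Dirichlet(4, 7/2, 14/5, 11/5)
obs 3: x=3 → posterior Dirichlet(4, 7/2, 14/5, 16/5)
obs 4: x=3 → posterior Dirichlet(4, 7/2, 14/5, 21/5)
obs 5: x=0 → posterior Dirichlet(5, 7/2, 14/5, 21/5)
obs 6: x=2 → posterior Dirichlet(5, 7/2, 19/5, 21/5)
obs 7: x=3 → posterior Dirichlet(5, 7/2, 19/5, 26/5)
obs 8: x=1 → posterior Dirichlet(5, 9/2, 19/5, 26/5)
obs 9: x=2 → posterior Dirichlet(5, 9/2, 24/5, 26/5)
obs 10: x=1 → posterior Dirichlet(5, 11/2, 24/5, 26/5)
obs 11: x=0 → posterior Dirichlet(6, 11/2, 24/5, 26/5)
obs 12: x=0 → posterior Dirichlet(7, 11/2, 24/5, 26/5)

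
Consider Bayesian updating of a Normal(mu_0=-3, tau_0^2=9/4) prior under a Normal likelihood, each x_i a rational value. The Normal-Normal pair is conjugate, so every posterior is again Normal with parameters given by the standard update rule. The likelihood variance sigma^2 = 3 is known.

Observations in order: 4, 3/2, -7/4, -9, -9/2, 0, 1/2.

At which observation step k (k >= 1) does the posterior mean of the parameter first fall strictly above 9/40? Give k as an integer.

k = 2

obs 1: x=4 → posterior Normal(0, 9/7)
obs 2: x=3/2 → posterior Normal(9/20, 9/10)
obs 3: x=-7/4 → posterior Normal(-3/52, 9/13)
obs 4: x=-9 → posterior Normal(-111/64, 9/16)
obs 5: x=-9/2 → posterior Normal(-165/76, 9/19)
obs 6: x=0 → posterior Normal(-15/8, 9/22)
obs 7: x=1/2 → posterior Normal(-159/100, 9/25)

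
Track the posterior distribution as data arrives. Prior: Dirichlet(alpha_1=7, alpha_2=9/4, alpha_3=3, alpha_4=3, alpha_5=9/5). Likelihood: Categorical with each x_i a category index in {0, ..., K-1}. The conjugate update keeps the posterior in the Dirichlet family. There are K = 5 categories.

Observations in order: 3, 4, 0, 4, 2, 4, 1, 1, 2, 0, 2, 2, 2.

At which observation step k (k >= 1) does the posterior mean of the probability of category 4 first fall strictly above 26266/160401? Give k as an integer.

obs 1: x=3 → posterior Dirichlet(7, 9/4, 3, 4, 9/5)
obs 2: x=4 → posterior Dirichlet(7, 9/4, 3, 4, 14/5)
obs 3: x=0 → posterior Dirichlet(8, 9/4, 3, 4, 14/5)
obs 4: x=4 → posterior Dirichlet(8, 9/4, 3, 4, 19/5)
obs 5: x=2 → posterior Dirichlet(8, 9/4, 4, 4, 19/5)
obs 6: x=4 → posterior Dirichlet(8, 9/4, 4, 4, 24/5)
obs 7: x=1 → posterior Dirichlet(8, 13/4, 4, 4, 24/5)
obs 8: x=1 → posterior Dirichlet(8, 17/4, 4, 4, 24/5)
obs 9: x=2 → posterior Dirichlet(8, 17/4, 5, 4, 24/5)
obs 10: x=0 → posterior Dirichlet(9, 17/4, 5, 4, 24/5)
obs 11: x=2 → posterior Dirichlet(9, 17/4, 6, 4, 24/5)
obs 12: x=2 → posterior Dirichlet(9, 17/4, 7, 4, 24/5)
obs 13: x=2 → posterior Dirichlet(9, 17/4, 8, 4, 24/5)

k = 4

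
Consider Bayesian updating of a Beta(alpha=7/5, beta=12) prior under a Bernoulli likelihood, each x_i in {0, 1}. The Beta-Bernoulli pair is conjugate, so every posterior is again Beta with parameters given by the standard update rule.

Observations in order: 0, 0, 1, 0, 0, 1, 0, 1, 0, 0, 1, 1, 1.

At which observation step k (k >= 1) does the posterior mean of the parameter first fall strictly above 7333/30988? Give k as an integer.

obs 1: x=0 → posterior Beta(7/5, 13)
obs 2: x=0 → posterior Beta(7/5, 14)
obs 3: x=1 → posterior Beta(12/5, 14)
obs 4: x=0 → posterior Beta(12/5, 15)
obs 5: x=0 → posterior Beta(12/5, 16)
obs 6: x=1 → posterior Beta(17/5, 16)
obs 7: x=0 → posterior Beta(17/5, 17)
obs 8: x=1 → posterior Beta(22/5, 17)
obs 9: x=0 → posterior Beta(22/5, 18)
obs 10: x=0 → posterior Beta(22/5, 19)
obs 11: x=1 → posterior Beta(27/5, 19)
obs 12: x=1 → posterior Beta(32/5, 19)
obs 13: x=1 → posterior Beta(37/5, 19)

k = 12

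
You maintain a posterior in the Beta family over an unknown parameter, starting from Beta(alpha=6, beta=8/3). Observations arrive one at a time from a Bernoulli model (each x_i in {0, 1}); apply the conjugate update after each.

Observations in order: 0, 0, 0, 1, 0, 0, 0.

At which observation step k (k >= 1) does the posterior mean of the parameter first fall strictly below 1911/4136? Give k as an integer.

obs 1: x=0 → posterior Beta(6, 11/3)
obs 2: x=0 → posterior Beta(6, 14/3)
obs 3: x=0 → posterior Beta(6, 17/3)
obs 4: x=1 → posterior Beta(7, 17/3)
obs 5: x=0 → posterior Beta(7, 20/3)
obs 6: x=0 → posterior Beta(7, 23/3)
obs 7: x=0 → posterior Beta(7, 26/3)

k = 7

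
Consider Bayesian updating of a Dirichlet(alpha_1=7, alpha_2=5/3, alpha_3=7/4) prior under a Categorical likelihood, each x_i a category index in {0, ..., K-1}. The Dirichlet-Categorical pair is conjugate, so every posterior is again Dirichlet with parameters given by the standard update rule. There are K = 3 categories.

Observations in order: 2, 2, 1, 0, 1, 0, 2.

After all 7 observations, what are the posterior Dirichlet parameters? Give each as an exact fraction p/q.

alpha_1=9, alpha_2=11/3, alpha_3=19/4

obs 1: x=2 → posterior Dirichlet(7, 5/3, 11/4)
obs 2: x=2 → posterior Dirichlet(7, 5/3, 15/4)
obs 3: x=1 → posterior Dirichlet(7, 8/3, 15/4)
obs 4: x=0 → posterior Dirichlet(8, 8/3, 15/4)
obs 5: x=1 → posterior Dirichlet(8, 11/3, 15/4)
obs 6: x=0 → posterior Dirichlet(9, 11/3, 15/4)
obs 7: x=2 → posterior Dirichlet(9, 11/3, 19/4)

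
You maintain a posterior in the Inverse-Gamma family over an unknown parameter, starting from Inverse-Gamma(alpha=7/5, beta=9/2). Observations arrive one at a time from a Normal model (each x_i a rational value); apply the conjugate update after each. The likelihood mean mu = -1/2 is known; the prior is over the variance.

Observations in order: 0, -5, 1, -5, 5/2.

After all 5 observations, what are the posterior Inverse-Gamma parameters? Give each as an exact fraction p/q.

obs 1: x=0 → posterior Inverse-Gamma(19/10, 37/8)
obs 2: x=-5 → posterior Inverse-Gamma(12/5, 59/4)
obs 3: x=1 → posterior Inverse-Gamma(29/10, 127/8)
obs 4: x=-5 → posterior Inverse-Gamma(17/5, 26)
obs 5: x=5/2 → posterior Inverse-Gamma(39/10, 61/2)

alpha=39/10, beta=61/2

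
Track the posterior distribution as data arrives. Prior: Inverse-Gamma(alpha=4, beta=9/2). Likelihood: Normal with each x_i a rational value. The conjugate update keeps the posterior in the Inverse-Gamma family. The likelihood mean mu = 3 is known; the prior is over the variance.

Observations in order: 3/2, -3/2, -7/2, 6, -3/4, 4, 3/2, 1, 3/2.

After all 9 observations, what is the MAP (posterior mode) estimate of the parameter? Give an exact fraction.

1701/304

obs 1: x=3/2 → posterior Inverse-Gamma(9/2, 45/8)
obs 2: x=-3/2 → posterior Inverse-Gamma(5, 63/4)
obs 3: x=-7/2 → posterior Inverse-Gamma(11/2, 295/8)
obs 4: x=6 → posterior Inverse-Gamma(6, 331/8)
obs 5: x=-3/4 → posterior Inverse-Gamma(13/2, 1549/32)
obs 6: x=4 → posterior Inverse-Gamma(7, 1565/32)
obs 7: x=3/2 → posterior Inverse-Gamma(15/2, 1601/32)
obs 8: x=1 → posterior Inverse-Gamma(8, 1665/32)
obs 9: x=3/2 → posterior Inverse-Gamma(17/2, 1701/32)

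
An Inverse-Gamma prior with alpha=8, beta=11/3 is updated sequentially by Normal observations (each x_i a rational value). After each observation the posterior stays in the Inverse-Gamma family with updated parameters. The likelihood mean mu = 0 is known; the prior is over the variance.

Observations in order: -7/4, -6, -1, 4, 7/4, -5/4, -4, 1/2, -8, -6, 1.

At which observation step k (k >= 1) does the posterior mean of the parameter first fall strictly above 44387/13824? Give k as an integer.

k = 4

obs 1: x=-7/4 → posterior Inverse-Gamma(17/2, 499/96)
obs 2: x=-6 → posterior Inverse-Gamma(9, 2227/96)
obs 3: x=-1 → posterior Inverse-Gamma(19/2, 2275/96)
obs 4: x=4 → posterior Inverse-Gamma(10, 3043/96)
obs 5: x=7/4 → posterior Inverse-Gamma(21/2, 1595/48)
obs 6: x=-5/4 → posterior Inverse-Gamma(11, 3265/96)
obs 7: x=-4 → posterior Inverse-Gamma(23/2, 4033/96)
obs 8: x=1/2 → posterior Inverse-Gamma(12, 4045/96)
obs 9: x=-8 → posterior Inverse-Gamma(25/2, 7117/96)
obs 10: x=-6 → posterior Inverse-Gamma(13, 8845/96)
obs 11: x=1 → posterior Inverse-Gamma(27/2, 8893/96)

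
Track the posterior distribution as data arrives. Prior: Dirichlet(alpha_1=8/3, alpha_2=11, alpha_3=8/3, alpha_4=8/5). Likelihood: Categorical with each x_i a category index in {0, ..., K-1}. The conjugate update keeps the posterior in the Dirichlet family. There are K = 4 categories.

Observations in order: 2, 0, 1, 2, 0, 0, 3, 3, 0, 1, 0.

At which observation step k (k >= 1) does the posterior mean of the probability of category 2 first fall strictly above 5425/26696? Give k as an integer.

obs 1: x=2 → posterior Dirichlet(8/3, 11, 11/3, 8/5)
obs 2: x=0 → posterior Dirichlet(11/3, 11, 11/3, 8/5)
obs 3: x=1 → posterior Dirichlet(11/3, 12, 11/3, 8/5)
obs 4: x=2 → posterior Dirichlet(11/3, 12, 14/3, 8/5)
obs 5: x=0 → posterior Dirichlet(14/3, 12, 14/3, 8/5)
obs 6: x=0 → posterior Dirichlet(17/3, 12, 14/3, 8/5)
obs 7: x=3 → posterior Dirichlet(17/3, 12, 14/3, 13/5)
obs 8: x=3 → posterior Dirichlet(17/3, 12, 14/3, 18/5)
obs 9: x=0 → posterior Dirichlet(20/3, 12, 14/3, 18/5)
obs 10: x=1 → posterior Dirichlet(20/3, 13, 14/3, 18/5)
obs 11: x=0 → posterior Dirichlet(23/3, 13, 14/3, 18/5)

k = 4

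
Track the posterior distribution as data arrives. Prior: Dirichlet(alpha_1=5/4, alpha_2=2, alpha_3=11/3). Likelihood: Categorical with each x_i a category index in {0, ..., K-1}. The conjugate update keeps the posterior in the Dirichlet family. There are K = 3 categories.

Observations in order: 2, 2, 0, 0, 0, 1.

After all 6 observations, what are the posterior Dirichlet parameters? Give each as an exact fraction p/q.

obs 1: x=2 → posterior Dirichlet(5/4, 2, 14/3)
obs 2: x=2 → posterior Dirichlet(5/4, 2, 17/3)
obs 3: x=0 → posterior Dirichlet(9/4, 2, 17/3)
obs 4: x=0 → posterior Dirichlet(13/4, 2, 17/3)
obs 5: x=0 → posterior Dirichlet(17/4, 2, 17/3)
obs 6: x=1 → posterior Dirichlet(17/4, 3, 17/3)

alpha_1=17/4, alpha_2=3, alpha_3=17/3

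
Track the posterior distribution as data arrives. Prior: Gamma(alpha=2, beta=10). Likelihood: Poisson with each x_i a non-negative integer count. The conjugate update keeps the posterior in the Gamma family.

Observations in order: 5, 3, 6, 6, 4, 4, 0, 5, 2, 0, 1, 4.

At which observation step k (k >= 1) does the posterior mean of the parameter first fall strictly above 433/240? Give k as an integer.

obs 1: x=5 → posterior Gamma(7, 11)
obs 2: x=3 → posterior Gamma(10, 12)
obs 3: x=6 → posterior Gamma(16, 13)
obs 4: x=6 → posterior Gamma(22, 14)
obs 5: x=4 → posterior Gamma(26, 15)
obs 6: x=4 → posterior Gamma(30, 16)
obs 7: x=0 → posterior Gamma(30, 17)
obs 8: x=5 → posterior Gamma(35, 18)
obs 9: x=2 → posterior Gamma(37, 19)
obs 10: x=0 → posterior Gamma(37, 20)
obs 11: x=1 → posterior Gamma(38, 21)
obs 12: x=4 → posterior Gamma(42, 22)

k = 6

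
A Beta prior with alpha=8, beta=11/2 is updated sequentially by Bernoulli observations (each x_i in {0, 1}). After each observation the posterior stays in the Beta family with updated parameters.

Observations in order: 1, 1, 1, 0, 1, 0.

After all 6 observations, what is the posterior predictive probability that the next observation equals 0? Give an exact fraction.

obs 1: x=1 → posterior Beta(9, 11/2)
obs 2: x=1 → posterior Beta(10, 11/2)
obs 3: x=1 → posterior Beta(11, 11/2)
obs 4: x=0 → posterior Beta(11, 13/2)
obs 5: x=1 → posterior Beta(12, 13/2)
obs 6: x=0 → posterior Beta(12, 15/2)

5/13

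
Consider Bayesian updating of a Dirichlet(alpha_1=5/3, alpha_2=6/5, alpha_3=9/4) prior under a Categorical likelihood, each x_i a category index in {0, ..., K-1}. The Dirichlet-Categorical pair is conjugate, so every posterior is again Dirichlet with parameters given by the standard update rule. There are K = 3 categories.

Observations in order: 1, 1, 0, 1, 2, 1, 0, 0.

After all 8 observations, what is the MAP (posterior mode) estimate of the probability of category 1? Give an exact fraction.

obs 1: x=1 → posterior Dirichlet(5/3, 11/5, 9/4)
obs 2: x=1 → posterior Dirichlet(5/3, 16/5, 9/4)
obs 3: x=0 → posterior Dirichlet(8/3, 16/5, 9/4)
obs 4: x=1 → posterior Dirichlet(8/3, 21/5, 9/4)
obs 5: x=2 → posterior Dirichlet(8/3, 21/5, 13/4)
obs 6: x=1 → posterior Dirichlet(8/3, 26/5, 13/4)
obs 7: x=0 → posterior Dirichlet(11/3, 26/5, 13/4)
obs 8: x=0 → posterior Dirichlet(14/3, 26/5, 13/4)

252/607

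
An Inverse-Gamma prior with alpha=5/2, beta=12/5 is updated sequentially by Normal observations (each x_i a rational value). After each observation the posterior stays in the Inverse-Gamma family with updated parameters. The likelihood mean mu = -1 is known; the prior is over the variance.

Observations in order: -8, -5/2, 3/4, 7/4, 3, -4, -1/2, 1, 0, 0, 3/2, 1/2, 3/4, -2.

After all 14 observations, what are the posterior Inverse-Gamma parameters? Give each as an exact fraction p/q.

obs 1: x=-8 → posterior Inverse-Gamma(3, 269/10)
obs 2: x=-5/2 → posterior Inverse-Gamma(7/2, 1121/40)
obs 3: x=3/4 → posterior Inverse-Gamma(4, 4729/160)
obs 4: x=7/4 → posterior Inverse-Gamma(9/2, 2667/80)
obs 5: x=3 → posterior Inverse-Gamma(5, 3307/80)
obs 6: x=-4 → posterior Inverse-Gamma(11/2, 3667/80)
obs 7: x=-1/2 → posterior Inverse-Gamma(6, 3677/80)
obs 8: x=1 → posterior Inverse-Gamma(13/2, 3837/80)
obs 9: x=0 → posterior Inverse-Gamma(7, 3877/80)
obs 10: x=0 → posterior Inverse-Gamma(15/2, 3917/80)
obs 11: x=3/2 → posterior Inverse-Gamma(8, 4167/80)
obs 12: x=1/2 → posterior Inverse-Gamma(17/2, 4257/80)
obs 13: x=3/4 → posterior Inverse-Gamma(9, 8759/160)
obs 14: x=-2 → posterior Inverse-Gamma(19/2, 8839/160)

alpha=19/2, beta=8839/160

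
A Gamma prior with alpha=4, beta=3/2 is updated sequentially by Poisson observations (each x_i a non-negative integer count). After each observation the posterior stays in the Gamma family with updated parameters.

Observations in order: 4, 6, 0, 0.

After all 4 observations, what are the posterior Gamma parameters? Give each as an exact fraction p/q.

alpha=14, beta=11/2

obs 1: x=4 → posterior Gamma(8, 5/2)
obs 2: x=6 → posterior Gamma(14, 7/2)
obs 3: x=0 → posterior Gamma(14, 9/2)
obs 4: x=0 → posterior Gamma(14, 11/2)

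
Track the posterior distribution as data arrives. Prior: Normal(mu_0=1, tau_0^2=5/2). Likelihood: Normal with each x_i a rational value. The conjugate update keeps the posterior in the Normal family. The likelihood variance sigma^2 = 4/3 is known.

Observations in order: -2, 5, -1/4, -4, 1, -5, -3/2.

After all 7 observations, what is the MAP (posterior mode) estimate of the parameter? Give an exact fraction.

-373/452

obs 1: x=-2 → posterior Normal(-22/23, 20/23)
obs 2: x=5 → posterior Normal(53/38, 10/19)
obs 3: x=-1/4 → posterior Normal(197/212, 20/53)
obs 4: x=-4 → posterior Normal(-43/272, 5/17)
obs 5: x=1 → posterior Normal(17/332, 20/83)
obs 6: x=-5 → posterior Normal(-283/392, 10/49)
obs 7: x=-3/2 → posterior Normal(-373/452, 20/113)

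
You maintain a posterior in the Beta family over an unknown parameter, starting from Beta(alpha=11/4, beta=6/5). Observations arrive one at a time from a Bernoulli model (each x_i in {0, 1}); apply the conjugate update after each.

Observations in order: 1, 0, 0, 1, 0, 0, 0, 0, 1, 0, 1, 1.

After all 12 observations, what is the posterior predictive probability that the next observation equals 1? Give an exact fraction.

obs 1: x=1 → posterior Beta(15/4, 6/5)
obs 2: x=0 → posterior Beta(15/4, 11/5)
obs 3: x=0 → posterior Beta(15/4, 16/5)
obs 4: x=1 → posterior Beta(19/4, 16/5)
obs 5: x=0 → posterior Beta(19/4, 21/5)
obs 6: x=0 → posterior Beta(19/4, 26/5)
obs 7: x=0 → posterior Beta(19/4, 31/5)
obs 8: x=0 → posterior Beta(19/4, 36/5)
obs 9: x=1 → posterior Beta(23/4, 36/5)
obs 10: x=0 → posterior Beta(23/4, 41/5)
obs 11: x=1 → posterior Beta(27/4, 41/5)
obs 12: x=1 → posterior Beta(31/4, 41/5)

155/319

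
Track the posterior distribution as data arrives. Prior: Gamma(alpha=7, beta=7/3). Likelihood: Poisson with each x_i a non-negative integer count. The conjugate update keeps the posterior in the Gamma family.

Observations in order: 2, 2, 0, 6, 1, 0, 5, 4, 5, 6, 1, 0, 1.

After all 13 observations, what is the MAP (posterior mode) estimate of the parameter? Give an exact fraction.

obs 1: x=2 → posterior Gamma(9, 10/3)
obs 2: x=2 → posterior Gamma(11, 13/3)
obs 3: x=0 → posterior Gamma(11, 16/3)
obs 4: x=6 → posterior Gamma(17, 19/3)
obs 5: x=1 → posterior Gamma(18, 22/3)
obs 6: x=0 → posterior Gamma(18, 25/3)
obs 7: x=5 → posterior Gamma(23, 28/3)
obs 8: x=4 → posterior Gamma(27, 31/3)
obs 9: x=5 → posterior Gamma(32, 34/3)
obs 10: x=6 → posterior Gamma(38, 37/3)
obs 11: x=1 → posterior Gamma(39, 40/3)
obs 12: x=0 → posterior Gamma(39, 43/3)
obs 13: x=1 → posterior Gamma(40, 46/3)

117/46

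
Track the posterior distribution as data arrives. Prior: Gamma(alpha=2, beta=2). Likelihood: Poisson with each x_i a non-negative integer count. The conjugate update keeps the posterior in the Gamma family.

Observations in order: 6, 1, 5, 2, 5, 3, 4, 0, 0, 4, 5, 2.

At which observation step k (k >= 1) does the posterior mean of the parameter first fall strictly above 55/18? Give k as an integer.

obs 1: x=6 → posterior Gamma(8, 3)
obs 2: x=1 → posterior Gamma(9, 4)
obs 3: x=5 → posterior Gamma(14, 5)
obs 4: x=2 → posterior Gamma(16, 6)
obs 5: x=5 → posterior Gamma(21, 7)
obs 6: x=3 → posterior Gamma(24, 8)
obs 7: x=4 → posterior Gamma(28, 9)
obs 8: x=0 → posterior Gamma(28, 10)
obs 9: x=0 → posterior Gamma(28, 11)
obs 10: x=4 → posterior Gamma(32, 12)
obs 11: x=5 → posterior Gamma(37, 13)
obs 12: x=2 → posterior Gamma(39, 14)

k = 7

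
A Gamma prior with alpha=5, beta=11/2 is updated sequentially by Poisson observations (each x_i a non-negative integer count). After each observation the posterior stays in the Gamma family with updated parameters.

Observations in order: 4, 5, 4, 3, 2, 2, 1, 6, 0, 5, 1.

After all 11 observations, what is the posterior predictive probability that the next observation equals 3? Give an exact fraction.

obs 1: x=4 → posterior Gamma(9, 13/2)
obs 2: x=5 → posterior Gamma(14, 15/2)
obs 3: x=4 → posterior Gamma(18, 17/2)
obs 4: x=3 → posterior Gamma(21, 19/2)
obs 5: x=2 → posterior Gamma(23, 21/2)
obs 6: x=2 → posterior Gamma(25, 23/2)
obs 7: x=1 → posterior Gamma(26, 25/2)
obs 8: x=6 → posterior Gamma(32, 27/2)
obs 9: x=0 → posterior Gamma(32, 29/2)
obs 10: x=5 → posterior Gamma(37, 31/2)
obs 11: x=1 → posterior Gamma(38, 33/2)

79874222290741102828996264463771945446983911992578103344795072/405340327473488249781349131577080761417164467275142669677734375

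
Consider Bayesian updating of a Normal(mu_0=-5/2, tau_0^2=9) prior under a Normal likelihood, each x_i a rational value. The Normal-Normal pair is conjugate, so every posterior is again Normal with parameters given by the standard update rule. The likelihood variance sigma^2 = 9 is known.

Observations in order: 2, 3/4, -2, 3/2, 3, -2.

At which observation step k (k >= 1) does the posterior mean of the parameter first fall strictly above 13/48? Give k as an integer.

obs 1: x=2 → posterior Normal(-1/4, 9/2)
obs 2: x=3/4 → posterior Normal(1/12, 3)
obs 3: x=-2 → posterior Normal(-7/16, 9/4)
obs 4: x=3/2 → posterior Normal(-1/20, 9/5)
obs 5: x=3 → posterior Normal(11/24, 3/2)
obs 6: x=-2 → posterior Normal(3/28, 9/7)

k = 5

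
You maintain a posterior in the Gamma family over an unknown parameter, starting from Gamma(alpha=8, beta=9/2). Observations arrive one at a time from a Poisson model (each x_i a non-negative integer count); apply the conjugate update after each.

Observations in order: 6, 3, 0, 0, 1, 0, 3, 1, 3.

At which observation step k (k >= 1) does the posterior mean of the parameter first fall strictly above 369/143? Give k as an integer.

obs 1: x=6 → posterior Gamma(14, 11/2)
obs 2: x=3 → posterior Gamma(17, 13/2)
obs 3: x=0 → posterior Gamma(17, 15/2)
obs 4: x=0 → posterior Gamma(17, 17/2)
obs 5: x=1 → posterior Gamma(18, 19/2)
obs 6: x=0 → posterior Gamma(18, 21/2)
obs 7: x=3 → posterior Gamma(21, 23/2)
obs 8: x=1 → posterior Gamma(22, 25/2)
obs 9: x=3 → posterior Gamma(25, 27/2)

k = 2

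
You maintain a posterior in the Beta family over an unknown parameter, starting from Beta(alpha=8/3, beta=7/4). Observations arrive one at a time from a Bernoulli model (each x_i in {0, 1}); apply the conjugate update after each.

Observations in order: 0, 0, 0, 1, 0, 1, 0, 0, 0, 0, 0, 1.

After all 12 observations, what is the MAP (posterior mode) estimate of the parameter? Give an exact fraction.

56/173

obs 1: x=0 → posterior Beta(8/3, 11/4)
obs 2: x=0 → posterior Beta(8/3, 15/4)
obs 3: x=0 → posterior Beta(8/3, 19/4)
obs 4: x=1 → posterior Beta(11/3, 19/4)
obs 5: x=0 → posterior Beta(11/3, 23/4)
obs 6: x=1 → posterior Beta(14/3, 23/4)
obs 7: x=0 → posterior Beta(14/3, 27/4)
obs 8: x=0 → posterior Beta(14/3, 31/4)
obs 9: x=0 → posterior Beta(14/3, 35/4)
obs 10: x=0 → posterior Beta(14/3, 39/4)
obs 11: x=0 → posterior Beta(14/3, 43/4)
obs 12: x=1 → posterior Beta(17/3, 43/4)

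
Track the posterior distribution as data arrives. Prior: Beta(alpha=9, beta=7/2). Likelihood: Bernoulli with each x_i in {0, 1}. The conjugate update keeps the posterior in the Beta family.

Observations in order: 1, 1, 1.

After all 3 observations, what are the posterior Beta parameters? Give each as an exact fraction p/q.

alpha=12, beta=7/2

obs 1: x=1 → posterior Beta(10, 7/2)
obs 2: x=1 → posterior Beta(11, 7/2)
obs 3: x=1 → posterior Beta(12, 7/2)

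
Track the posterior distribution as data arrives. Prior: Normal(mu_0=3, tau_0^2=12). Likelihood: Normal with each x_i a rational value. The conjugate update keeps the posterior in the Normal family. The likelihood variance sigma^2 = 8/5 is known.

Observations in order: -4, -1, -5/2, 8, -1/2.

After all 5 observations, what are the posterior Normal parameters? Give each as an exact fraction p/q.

mu_0=6/77, tau_0^2=24/77

obs 1: x=-4 → posterior Normal(-54/17, 24/17)
obs 2: x=-1 → posterior Normal(-69/32, 3/4)
obs 3: x=-5/2 → posterior Normal(-213/94, 24/47)
obs 4: x=8 → posterior Normal(27/124, 12/31)
obs 5: x=-1/2 → posterior Normal(6/77, 24/77)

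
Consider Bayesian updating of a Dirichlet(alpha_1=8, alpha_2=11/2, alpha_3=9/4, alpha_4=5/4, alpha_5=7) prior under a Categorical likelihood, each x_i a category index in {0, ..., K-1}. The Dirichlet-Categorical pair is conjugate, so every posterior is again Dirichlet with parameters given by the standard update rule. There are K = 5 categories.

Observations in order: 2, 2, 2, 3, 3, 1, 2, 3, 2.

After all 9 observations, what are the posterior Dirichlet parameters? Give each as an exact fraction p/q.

alpha_1=8, alpha_2=13/2, alpha_3=29/4, alpha_4=17/4, alpha_5=7

obs 1: x=2 → posterior Dirichlet(8, 11/2, 13/4, 5/4, 7)
obs 2: x=2 → posterior Dirichlet(8, 11/2, 17/4, 5/4, 7)
obs 3: x=2 → posterior Dirichlet(8, 11/2, 21/4, 5/4, 7)
obs 4: x=3 → posterior Dirichlet(8, 11/2, 21/4, 9/4, 7)
obs 5: x=3 → posterior Dirichlet(8, 11/2, 21/4, 13/4, 7)
obs 6: x=1 → posterior Dirichlet(8, 13/2, 21/4, 13/4, 7)
obs 7: x=2 → posterior Dirichlet(8, 13/2, 25/4, 13/4, 7)
obs 8: x=3 → posterior Dirichlet(8, 13/2, 25/4, 17/4, 7)
obs 9: x=2 → posterior Dirichlet(8, 13/2, 29/4, 17/4, 7)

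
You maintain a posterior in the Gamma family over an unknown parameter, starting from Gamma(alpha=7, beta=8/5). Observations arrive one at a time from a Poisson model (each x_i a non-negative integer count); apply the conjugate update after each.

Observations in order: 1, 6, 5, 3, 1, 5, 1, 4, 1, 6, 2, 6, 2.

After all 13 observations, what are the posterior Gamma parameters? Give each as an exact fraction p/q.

alpha=50, beta=73/5

obs 1: x=1 → posterior Gamma(8, 13/5)
obs 2: x=6 → posterior Gamma(14, 18/5)
obs 3: x=5 → posterior Gamma(19, 23/5)
obs 4: x=3 → posterior Gamma(22, 28/5)
obs 5: x=1 → posterior Gamma(23, 33/5)
obs 6: x=5 → posterior Gamma(28, 38/5)
obs 7: x=1 → posterior Gamma(29, 43/5)
obs 8: x=4 → posterior Gamma(33, 48/5)
obs 9: x=1 → posterior Gamma(34, 53/5)
obs 10: x=6 → posterior Gamma(40, 58/5)
obs 11: x=2 → posterior Gamma(42, 63/5)
obs 12: x=6 → posterior Gamma(48, 68/5)
obs 13: x=2 → posterior Gamma(50, 73/5)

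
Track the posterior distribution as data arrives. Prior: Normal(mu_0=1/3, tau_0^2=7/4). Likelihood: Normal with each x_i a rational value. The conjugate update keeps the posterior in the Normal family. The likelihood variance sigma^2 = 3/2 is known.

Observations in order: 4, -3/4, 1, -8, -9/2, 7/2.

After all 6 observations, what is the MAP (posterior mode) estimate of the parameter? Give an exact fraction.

obs 1: x=4 → posterior Normal(30/13, 21/26)
obs 2: x=-3/4 → posterior Normal(99/80, 21/40)
obs 3: x=1 → posterior Normal(127/108, 7/18)
obs 4: x=-8 → posterior Normal(-97/136, 21/68)
obs 5: x=-9/2 → posterior Normal(-223/164, 21/82)
obs 6: x=7/2 → posterior Normal(-125/192, 7/32)

-125/192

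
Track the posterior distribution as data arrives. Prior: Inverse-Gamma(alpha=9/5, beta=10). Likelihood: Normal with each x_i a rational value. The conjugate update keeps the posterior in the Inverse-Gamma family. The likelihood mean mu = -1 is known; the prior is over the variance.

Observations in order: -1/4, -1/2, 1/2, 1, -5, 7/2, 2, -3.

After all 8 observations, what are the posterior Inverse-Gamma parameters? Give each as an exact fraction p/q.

alpha=29/5, beta=1221/32

obs 1: x=-1/4 → posterior Inverse-Gamma(23/10, 329/32)
obs 2: x=-1/2 → posterior Inverse-Gamma(14/5, 333/32)
obs 3: x=1/2 → posterior Inverse-Gamma(33/10, 369/32)
obs 4: x=1 → posterior Inverse-Gamma(19/5, 433/32)
obs 5: x=-5 → posterior Inverse-Gamma(43/10, 689/32)
obs 6: x=7/2 → posterior Inverse-Gamma(24/5, 1013/32)
obs 7: x=2 → posterior Inverse-Gamma(53/10, 1157/32)
obs 8: x=-3 → posterior Inverse-Gamma(29/5, 1221/32)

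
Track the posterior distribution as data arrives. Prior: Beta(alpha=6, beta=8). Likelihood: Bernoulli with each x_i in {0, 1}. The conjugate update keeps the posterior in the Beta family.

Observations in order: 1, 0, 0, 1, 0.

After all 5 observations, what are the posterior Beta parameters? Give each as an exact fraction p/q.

obs 1: x=1 → posterior Beta(7, 8)
obs 2: x=0 → posterior Beta(7, 9)
obs 3: x=0 → posterior Beta(7, 10)
obs 4: x=1 → posterior Beta(8, 10)
obs 5: x=0 → posterior Beta(8, 11)

alpha=8, beta=11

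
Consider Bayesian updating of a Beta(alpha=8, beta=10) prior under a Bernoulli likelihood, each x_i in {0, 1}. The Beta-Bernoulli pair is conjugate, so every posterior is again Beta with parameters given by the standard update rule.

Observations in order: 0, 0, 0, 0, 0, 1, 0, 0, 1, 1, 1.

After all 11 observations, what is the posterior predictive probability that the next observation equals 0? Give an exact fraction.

obs 1: x=0 → posterior Beta(8, 11)
obs 2: x=0 → posterior Beta(8, 12)
obs 3: x=0 → posterior Beta(8, 13)
obs 4: x=0 → posterior Beta(8, 14)
obs 5: x=0 → posterior Beta(8, 15)
obs 6: x=1 → posterior Beta(9, 15)
obs 7: x=0 → posterior Beta(9, 16)
obs 8: x=0 → posterior Beta(9, 17)
obs 9: x=1 → posterior Beta(10, 17)
obs 10: x=1 → posterior Beta(11, 17)
obs 11: x=1 → posterior Beta(12, 17)

17/29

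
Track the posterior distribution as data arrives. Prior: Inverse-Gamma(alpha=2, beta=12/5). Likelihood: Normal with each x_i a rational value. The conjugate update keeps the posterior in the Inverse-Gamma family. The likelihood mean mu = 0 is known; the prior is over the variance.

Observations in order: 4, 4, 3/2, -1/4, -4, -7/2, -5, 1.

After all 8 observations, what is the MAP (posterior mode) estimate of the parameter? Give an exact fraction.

obs 1: x=4 → posterior Inverse-Gamma(5/2, 52/5)
obs 2: x=4 → posterior Inverse-Gamma(3, 92/5)
obs 3: x=3/2 → posterior Inverse-Gamma(7/2, 781/40)
obs 4: x=-1/4 → posterior Inverse-Gamma(4, 3129/160)
obs 5: x=-4 → posterior Inverse-Gamma(9/2, 4409/160)
obs 6: x=-7/2 → posterior Inverse-Gamma(5, 5389/160)
obs 7: x=-5 → posterior Inverse-Gamma(11/2, 7389/160)
obs 8: x=1 → posterior Inverse-Gamma(6, 7469/160)

1067/160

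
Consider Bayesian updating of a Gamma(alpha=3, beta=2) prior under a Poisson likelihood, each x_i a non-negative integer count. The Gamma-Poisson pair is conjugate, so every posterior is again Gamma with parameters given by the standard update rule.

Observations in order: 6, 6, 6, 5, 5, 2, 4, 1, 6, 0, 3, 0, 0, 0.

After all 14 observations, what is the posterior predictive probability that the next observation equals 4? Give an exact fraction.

90351033103722036244461394010295348476773278678754196769996800/566102392446495912472763130484190827147641176198176468019613233

obs 1: x=6 → posterior Gamma(9, 3)
obs 2: x=6 → posterior Gamma(15, 4)
obs 3: x=6 → posterior Gamma(21, 5)
obs 4: x=5 → posterior Gamma(26, 6)
obs 5: x=5 → posterior Gamma(31, 7)
obs 6: x=2 → posterior Gamma(33, 8)
obs 7: x=4 → posterior Gamma(37, 9)
obs 8: x=1 → posterior Gamma(38, 10)
obs 9: x=6 → posterior Gamma(44, 11)
obs 10: x=0 → posterior Gamma(44, 12)
obs 11: x=3 → posterior Gamma(47, 13)
obs 12: x=0 → posterior Gamma(47, 14)
obs 13: x=0 → posterior Gamma(47, 15)
obs 14: x=0 → posterior Gamma(47, 16)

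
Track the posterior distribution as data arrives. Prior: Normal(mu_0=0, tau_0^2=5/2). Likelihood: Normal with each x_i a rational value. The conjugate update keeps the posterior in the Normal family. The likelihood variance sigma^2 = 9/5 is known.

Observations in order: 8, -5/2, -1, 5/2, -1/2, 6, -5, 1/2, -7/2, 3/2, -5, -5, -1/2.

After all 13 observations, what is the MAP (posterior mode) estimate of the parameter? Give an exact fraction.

-225/686

obs 1: x=8 → posterior Normal(200/43, 45/43)
obs 2: x=-5/2 → posterior Normal(275/136, 45/68)
obs 3: x=-1 → posterior Normal(75/62, 15/31)
obs 4: x=5/2 → posterior Normal(175/118, 45/118)
obs 5: x=-1/2 → posterior Normal(25/22, 45/143)
obs 6: x=6 → posterior Normal(625/336, 15/56)
obs 7: x=-5 → posterior Normal(375/386, 45/193)
obs 8: x=1/2 → posterior Normal(100/109, 45/218)
obs 9: x=-7/2 → posterior Normal(25/54, 5/27)
obs 10: x=3/2 → posterior Normal(75/134, 45/268)
obs 11: x=-5 → posterior Normal(25/293, 45/293)
obs 12: x=-5 → posterior Normal(-50/159, 15/106)
obs 13: x=-1/2 → posterior Normal(-225/686, 45/343)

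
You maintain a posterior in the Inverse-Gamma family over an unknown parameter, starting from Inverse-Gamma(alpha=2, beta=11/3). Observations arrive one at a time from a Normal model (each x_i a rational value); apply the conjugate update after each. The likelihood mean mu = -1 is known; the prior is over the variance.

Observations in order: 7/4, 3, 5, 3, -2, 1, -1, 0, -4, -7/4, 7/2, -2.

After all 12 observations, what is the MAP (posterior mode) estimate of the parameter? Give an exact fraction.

2873/432

obs 1: x=7/4 → posterior Inverse-Gamma(5/2, 715/96)
obs 2: x=3 → posterior Inverse-Gamma(3, 1483/96)
obs 3: x=5 → posterior Inverse-Gamma(7/2, 3211/96)
obs 4: x=3 → posterior Inverse-Gamma(4, 3979/96)
obs 5: x=-2 → posterior Inverse-Gamma(9/2, 4027/96)
obs 6: x=1 → posterior Inverse-Gamma(5, 4219/96)
obs 7: x=-1 → posterior Inverse-Gamma(11/2, 4219/96)
obs 8: x=0 → posterior Inverse-Gamma(6, 4267/96)
obs 9: x=-4 → posterior Inverse-Gamma(13/2, 4699/96)
obs 10: x=-7/4 → posterior Inverse-Gamma(7, 2363/48)
obs 11: x=7/2 → posterior Inverse-Gamma(15/2, 2849/48)
obs 12: x=-2 → posterior Inverse-Gamma(8, 2873/48)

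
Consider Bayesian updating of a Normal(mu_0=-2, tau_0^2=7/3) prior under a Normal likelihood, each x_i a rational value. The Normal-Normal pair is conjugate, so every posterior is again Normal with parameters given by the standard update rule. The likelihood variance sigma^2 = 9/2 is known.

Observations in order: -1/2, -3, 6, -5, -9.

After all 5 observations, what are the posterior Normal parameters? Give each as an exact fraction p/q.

obs 1: x=-1/2 → posterior Normal(-61/41, 63/41)
obs 2: x=-3 → posterior Normal(-103/55, 63/55)
obs 3: x=6 → posterior Normal(-19/69, 21/23)
obs 4: x=-5 → posterior Normal(-89/83, 63/83)
obs 5: x=-9 → posterior Normal(-215/97, 63/97)

mu_0=-215/97, tau_0^2=63/97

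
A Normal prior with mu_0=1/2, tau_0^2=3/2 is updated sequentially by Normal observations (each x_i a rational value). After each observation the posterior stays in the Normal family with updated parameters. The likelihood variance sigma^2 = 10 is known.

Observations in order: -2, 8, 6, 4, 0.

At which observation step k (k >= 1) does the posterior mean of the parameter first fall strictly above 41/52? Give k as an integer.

obs 1: x=-2 → posterior Normal(4/23, 30/23)
obs 2: x=8 → posterior Normal(14/13, 15/13)
obs 3: x=6 → posterior Normal(46/29, 30/29)
obs 4: x=4 → posterior Normal(29/16, 15/16)
obs 5: x=0 → posterior Normal(58/35, 6/7)

k = 2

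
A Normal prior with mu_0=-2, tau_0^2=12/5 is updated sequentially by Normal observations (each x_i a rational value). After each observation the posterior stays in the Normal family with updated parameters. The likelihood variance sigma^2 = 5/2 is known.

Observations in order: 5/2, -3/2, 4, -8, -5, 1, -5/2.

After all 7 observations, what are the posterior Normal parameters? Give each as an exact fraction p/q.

mu_0=-278/193, tau_0^2=60/193

obs 1: x=5/2 → posterior Normal(10/49, 60/49)
obs 2: x=-3/2 → posterior Normal(-26/73, 60/73)
obs 3: x=4 → posterior Normal(70/97, 60/97)
obs 4: x=-8 → posterior Normal(-122/121, 60/121)
obs 5: x=-5 → posterior Normal(-242/145, 12/29)
obs 6: x=1 → posterior Normal(-218/169, 60/169)
obs 7: x=-5/2 → posterior Normal(-278/193, 60/193)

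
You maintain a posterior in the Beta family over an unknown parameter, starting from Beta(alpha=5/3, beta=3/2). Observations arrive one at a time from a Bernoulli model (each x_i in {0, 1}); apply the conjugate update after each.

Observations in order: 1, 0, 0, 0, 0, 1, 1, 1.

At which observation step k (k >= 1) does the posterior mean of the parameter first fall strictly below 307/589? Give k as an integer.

k = 2

obs 1: x=1 → posterior Beta(8/3, 3/2)
obs 2: x=0 → posterior Beta(8/3, 5/2)
obs 3: x=0 → posterior Beta(8/3, 7/2)
obs 4: x=0 → posterior Beta(8/3, 9/2)
obs 5: x=0 → posterior Beta(8/3, 11/2)
obs 6: x=1 → posterior Beta(11/3, 11/2)
obs 7: x=1 → posterior Beta(14/3, 11/2)
obs 8: x=1 → posterior Beta(17/3, 11/2)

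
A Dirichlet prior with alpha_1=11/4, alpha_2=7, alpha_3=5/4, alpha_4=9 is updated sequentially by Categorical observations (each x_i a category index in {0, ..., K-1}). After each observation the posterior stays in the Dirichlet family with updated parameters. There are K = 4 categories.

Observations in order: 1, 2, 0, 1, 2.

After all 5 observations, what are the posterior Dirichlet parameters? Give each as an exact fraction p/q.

alpha_1=15/4, alpha_2=9, alpha_3=13/4, alpha_4=9

obs 1: x=1 → posterior Dirichlet(11/4, 8, 5/4, 9)
obs 2: x=2 → posterior Dirichlet(11/4, 8, 9/4, 9)
obs 3: x=0 → posterior Dirichlet(15/4, 8, 9/4, 9)
obs 4: x=1 → posterior Dirichlet(15/4, 9, 9/4, 9)
obs 5: x=2 → posterior Dirichlet(15/4, 9, 13/4, 9)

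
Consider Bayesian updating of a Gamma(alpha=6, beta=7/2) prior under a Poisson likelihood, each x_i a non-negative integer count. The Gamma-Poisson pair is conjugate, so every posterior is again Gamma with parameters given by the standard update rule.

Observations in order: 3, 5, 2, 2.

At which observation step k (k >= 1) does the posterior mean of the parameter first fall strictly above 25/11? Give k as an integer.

k = 2

obs 1: x=3 → posterior Gamma(9, 9/2)
obs 2: x=5 → posterior Gamma(14, 11/2)
obs 3: x=2 → posterior Gamma(16, 13/2)
obs 4: x=2 → posterior Gamma(18, 15/2)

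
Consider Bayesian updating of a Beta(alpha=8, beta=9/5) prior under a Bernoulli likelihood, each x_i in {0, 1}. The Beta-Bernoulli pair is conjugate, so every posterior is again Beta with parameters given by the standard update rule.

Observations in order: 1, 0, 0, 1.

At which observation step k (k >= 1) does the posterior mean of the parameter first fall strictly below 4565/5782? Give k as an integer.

k = 2

obs 1: x=1 → posterior Beta(9, 9/5)
obs 2: x=0 → posterior Beta(9, 14/5)
obs 3: x=0 → posterior Beta(9, 19/5)
obs 4: x=1 → posterior Beta(10, 19/5)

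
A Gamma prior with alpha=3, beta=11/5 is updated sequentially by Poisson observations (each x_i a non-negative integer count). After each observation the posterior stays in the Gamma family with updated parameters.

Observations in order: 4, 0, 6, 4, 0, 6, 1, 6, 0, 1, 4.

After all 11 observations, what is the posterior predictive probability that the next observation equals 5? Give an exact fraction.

8692145599117920738798719773462884067307908859662874237457072232857600000/112288155707690524284921569184047598526949432199996966253201749159632164801

obs 1: x=4 → posterior Gamma(7, 16/5)
obs 2: x=0 → posterior Gamma(7, 21/5)
obs 3: x=6 → posterior Gamma(13, 26/5)
obs 4: x=4 → posterior Gamma(17, 31/5)
obs 5: x=0 → posterior Gamma(17, 36/5)
obs 6: x=6 → posterior Gamma(23, 41/5)
obs 7: x=1 → posterior Gamma(24, 46/5)
obs 8: x=6 → posterior Gamma(30, 51/5)
obs 9: x=0 → posterior Gamma(30, 56/5)
obs 10: x=1 → posterior Gamma(31, 61/5)
obs 11: x=4 → posterior Gamma(35, 66/5)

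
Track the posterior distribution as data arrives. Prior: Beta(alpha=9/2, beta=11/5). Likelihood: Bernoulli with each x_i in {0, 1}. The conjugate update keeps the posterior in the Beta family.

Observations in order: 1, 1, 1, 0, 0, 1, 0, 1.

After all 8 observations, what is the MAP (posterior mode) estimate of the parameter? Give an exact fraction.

obs 1: x=1 → posterior Beta(11/2, 11/5)
obs 2: x=1 → posterior Beta(13/2, 11/5)
obs 3: x=1 → posterior Beta(15/2, 11/5)
obs 4: x=0 → posterior Beta(15/2, 16/5)
obs 5: x=0 → posterior Beta(15/2, 21/5)
obs 6: x=1 → posterior Beta(17/2, 21/5)
obs 7: x=0 → posterior Beta(17/2, 26/5)
obs 8: x=1 → posterior Beta(19/2, 26/5)

85/127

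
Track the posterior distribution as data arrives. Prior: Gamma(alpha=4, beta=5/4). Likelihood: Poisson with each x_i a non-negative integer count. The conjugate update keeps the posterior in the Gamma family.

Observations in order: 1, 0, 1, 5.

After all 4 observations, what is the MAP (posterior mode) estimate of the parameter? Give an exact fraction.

40/21

obs 1: x=1 → posterior Gamma(5, 9/4)
obs 2: x=0 → posterior Gamma(5, 13/4)
obs 3: x=1 → posterior Gamma(6, 17/4)
obs 4: x=5 → posterior Gamma(11, 21/4)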